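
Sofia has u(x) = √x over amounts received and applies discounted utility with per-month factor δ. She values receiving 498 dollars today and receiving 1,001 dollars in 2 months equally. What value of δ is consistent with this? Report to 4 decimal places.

The payoff in 2 months is discounted by δ^2, so u(498) = δ^2·u(1001) and δ^2 = u(498)/u(1001).
Since u(x) = √x, δ^2 = √(498/1001) = 0.70534.
Hence δ = (0.70534)^(1/2) = 0.839844.

δ ≈ 0.8398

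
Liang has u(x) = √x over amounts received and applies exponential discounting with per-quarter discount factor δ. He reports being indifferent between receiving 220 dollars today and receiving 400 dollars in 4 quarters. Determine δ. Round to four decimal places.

δ ≈ 0.9280

Equating discounted utilities: u(220) = δ^4·u(400) ⇒ δ^4 = u(220)/u(400).
With u(x) = √x: δ^4 = √220/√400 = √(220/400) = 0.74162.
Hence δ = (0.74162)^(1/4) = 0.927994.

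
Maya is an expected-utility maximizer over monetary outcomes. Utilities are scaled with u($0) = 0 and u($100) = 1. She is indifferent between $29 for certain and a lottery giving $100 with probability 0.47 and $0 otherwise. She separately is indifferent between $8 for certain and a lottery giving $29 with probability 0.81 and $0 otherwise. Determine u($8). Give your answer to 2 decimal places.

0.38

The first gamble pins u($29): it must equal 0.47·1 + 0.53·0 = 0.47.
Then u($8) = 0.81·u($29) + 0.19·u($0) = 0.81·0.47 + 0.19·0.00 = 0.3807.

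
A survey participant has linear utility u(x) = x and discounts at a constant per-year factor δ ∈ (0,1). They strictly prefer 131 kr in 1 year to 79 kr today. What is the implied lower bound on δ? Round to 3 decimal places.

δ > 0.603

The preference means 79 < δ·131.
Dividing through by 131 gives δ > 0.60305.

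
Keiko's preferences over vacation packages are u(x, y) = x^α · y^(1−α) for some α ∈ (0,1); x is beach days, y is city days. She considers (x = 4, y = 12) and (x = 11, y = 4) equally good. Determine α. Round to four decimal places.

α ≈ 0.5206

Set the two utilities equal: 4^α·12^(1−α) = 11^α·4^(1−α).
(4/11)^α = (4/12)^(1−α); take logs: α·ln(4/11) = (1−α)·ln(4/12), i.e. α·-1.0116009 = (1−α)·-1.0986123.
With A = -1.0116009 and B = -1.0986123: α·A = (1−α)·B, so α = B/(A+B) = -1.0986123/-2.1102132 ≈ 0.5206.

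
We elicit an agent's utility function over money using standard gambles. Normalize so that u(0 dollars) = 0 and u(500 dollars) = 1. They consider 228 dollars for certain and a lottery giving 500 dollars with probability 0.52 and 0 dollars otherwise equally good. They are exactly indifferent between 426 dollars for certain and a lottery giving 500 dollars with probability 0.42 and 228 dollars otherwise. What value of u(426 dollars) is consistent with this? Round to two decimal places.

The first gamble pins u(228 dollars): it must equal 0.52·1 + 0.48·0 = 0.52.
The second indifference gives u(426 dollars) = 0.42·u(500 dollars) + 0.58·u(228 dollars) = 0.42·1.00 + 0.58·0.52 = 0.7216.

0.72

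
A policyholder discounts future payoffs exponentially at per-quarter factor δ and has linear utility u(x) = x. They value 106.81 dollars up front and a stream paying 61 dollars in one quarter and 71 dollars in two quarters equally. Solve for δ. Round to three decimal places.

δ ≈ 0.870

Equating present values: 106.81 = 61δ + 71δ².
That is, 71δ² + 61δ − 106.81 = 0, a quadratic in δ.
δ = (−61 + √(61² + 4·71·106.81)) / (2·71) = (−61 + √34055.04) / 142 ≈ 0.870.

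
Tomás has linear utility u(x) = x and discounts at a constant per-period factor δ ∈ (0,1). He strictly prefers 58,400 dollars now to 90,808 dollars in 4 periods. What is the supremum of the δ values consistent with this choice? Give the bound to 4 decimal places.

δ < 0.8955

The preference means 58400 > δ^4·90808.
Hence δ^4 < 58400/90808 = 0.64312, and x ↦ x^(1/4) is increasing on (0,∞).
δ < (58400/90808)^(1/4) ≈ 0.8955.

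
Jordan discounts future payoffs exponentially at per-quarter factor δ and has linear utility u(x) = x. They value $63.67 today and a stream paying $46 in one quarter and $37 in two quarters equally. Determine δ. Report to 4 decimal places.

δ ≈ 0.8300

Present value of the stream is 46·δ + 37·δ². Indifference gives 46δ + 37δ² = 63.67.
So 37δ² + 46δ − 63.67 = 0.
The positive root is δ = [−46 + √(46² + 4·37·63.67)] / (2·37) = (−46 + 107.420)/74 ≈ 0.8300.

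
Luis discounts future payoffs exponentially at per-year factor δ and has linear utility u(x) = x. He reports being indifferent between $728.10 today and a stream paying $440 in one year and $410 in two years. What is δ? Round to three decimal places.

δ ≈ 0.900

The stream is worth 440δ + 410δ² today, so 440δ + 410δ² = 728.10.
So 410δ² + 440δ − 728.10 = 0.
δ = (−440 + √(440² + 4·410·728.10)) / (2·410) = (−440 + √1387684.00) / 820 ≈ 0.900.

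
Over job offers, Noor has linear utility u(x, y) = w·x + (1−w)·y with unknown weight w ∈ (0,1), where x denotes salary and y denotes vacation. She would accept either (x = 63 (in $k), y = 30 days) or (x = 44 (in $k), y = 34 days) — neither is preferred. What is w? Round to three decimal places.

w = 0.174

Indifference: w·63 + (1−w)·30 = w·44 + (1−w)·34.
Collecting terms: w·19 = (1−w)·4.
Hence w = 4/(19+4) = 4/23 = 0.174.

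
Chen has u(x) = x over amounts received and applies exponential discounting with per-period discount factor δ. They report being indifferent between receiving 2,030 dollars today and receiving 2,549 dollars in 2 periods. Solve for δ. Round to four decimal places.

δ ≈ 0.8924

The payoff in 2 periods is discounted by δ^2, so u(2030) = δ^2·u(2549) and δ^2 = u(2030)/u(2549).
With u(x) = x: δ^2 = 2030/2549 = 0.79639.
Hence δ = (0.79639)^(1/2) = 0.892407.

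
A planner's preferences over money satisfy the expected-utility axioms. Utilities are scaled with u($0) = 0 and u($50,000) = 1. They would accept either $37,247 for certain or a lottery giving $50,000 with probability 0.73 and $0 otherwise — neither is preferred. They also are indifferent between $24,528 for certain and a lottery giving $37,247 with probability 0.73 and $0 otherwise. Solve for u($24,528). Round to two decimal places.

First, u($37,247) = 0.73·u($50,000) + 0.27·u($0) = 0.73.
Then u($24,528) = 0.73·u($37,247) + 0.27·u($0) = 0.73·0.73 + 0.27·0.00 = 0.5329.

0.53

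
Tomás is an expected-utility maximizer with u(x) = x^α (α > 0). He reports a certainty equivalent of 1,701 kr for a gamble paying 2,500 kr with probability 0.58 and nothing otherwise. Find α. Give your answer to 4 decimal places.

α ≈ 1.4146

Since u(0) = 0, the lottery's EU is 0.58·2500^α.
Indifference: 1701^α = 0.58·2500^α, so (1701/2500)^α = 0.58.
α = ln(0.58) / ln(1701/2500) = -0.5447272/-0.3850744 ≈ 1.4146.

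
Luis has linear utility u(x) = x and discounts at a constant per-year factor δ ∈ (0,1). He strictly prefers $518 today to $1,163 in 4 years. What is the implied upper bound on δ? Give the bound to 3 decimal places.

Under u(x) = x this choice says 518 > δ^4·1163.
Dividing by 1163: δ^4 < 0.44540. Both sides are positive, so the 4th root keeps the direction.
δ < 0.44540^(1/4) = 0.817.

δ < 0.817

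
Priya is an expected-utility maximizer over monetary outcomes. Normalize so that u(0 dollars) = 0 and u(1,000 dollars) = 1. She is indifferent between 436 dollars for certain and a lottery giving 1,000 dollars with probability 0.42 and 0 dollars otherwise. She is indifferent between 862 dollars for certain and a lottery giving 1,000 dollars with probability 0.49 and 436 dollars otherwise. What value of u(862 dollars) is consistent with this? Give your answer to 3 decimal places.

0.704

The first gamble pins u(436 dollars): it must equal 0.42·1 + 0.58·0 = 0.42.
The second indifference gives u(862 dollars) = 0.49·u(1,000 dollars) + 0.51·u(436 dollars) = 0.49·1.00 + 0.51·0.42 = 0.7042.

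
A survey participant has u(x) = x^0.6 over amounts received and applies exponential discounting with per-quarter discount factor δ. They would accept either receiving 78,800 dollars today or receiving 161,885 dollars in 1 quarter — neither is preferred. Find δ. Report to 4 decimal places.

δ ≈ 0.6492

Equating discounted utilities: u(78800) = δ·u(161885) ⇒ δ = u(78800)/u(161885).
With u(x) = x^0.6: δ = 78800^0.6/161885^0.6 = (78800/161885)^0.6 = 0.64922.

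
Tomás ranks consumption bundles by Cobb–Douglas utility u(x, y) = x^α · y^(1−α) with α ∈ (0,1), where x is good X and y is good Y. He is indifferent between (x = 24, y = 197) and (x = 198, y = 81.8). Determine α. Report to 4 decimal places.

α ≈ 0.2940

The Cobb–Douglas utilities coincide, so 24^α·197^(1−α) = 198^α·81.8^(1−α).
Rearrange to (24/198)^α = (81.8/197)^(1−α) and take logs: α·-2.1102132 = (1−α)·-0.8789265.
With A = -2.1102132 and B = -0.8789265: α·A = (1−α)·B, so α = B/(A+B) = -0.8789265/-2.9891397 ≈ 0.2940.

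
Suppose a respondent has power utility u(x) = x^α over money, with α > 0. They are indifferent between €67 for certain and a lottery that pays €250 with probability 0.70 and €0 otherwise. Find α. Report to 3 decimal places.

α ≈ 0.271

The lottery's expected utility is 0.70·u(250) + 0.30·u(0) = 0.70·250^α (since u(0) = 0 for α > 0).
Indifference: 67^α = 0.70·250^α, so (67/250)^α = 0.70.
α = ln(0.70) / ln(67/250) = -0.356675/-1.316768 ≈ 0.271.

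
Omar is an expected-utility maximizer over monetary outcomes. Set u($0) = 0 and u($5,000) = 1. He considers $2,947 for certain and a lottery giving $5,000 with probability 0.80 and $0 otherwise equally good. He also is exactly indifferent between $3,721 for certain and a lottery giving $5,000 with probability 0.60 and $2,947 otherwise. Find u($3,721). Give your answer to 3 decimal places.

From the first indifference, u($2,947) = 0.80·u($5,000) + 0.20·u($0) = 0.80·1 + 0.20·0 = 0.80.
Chaining: u($3,721) = 0.60·1.00 + 0.40·0.80 = 0.9200.

0.920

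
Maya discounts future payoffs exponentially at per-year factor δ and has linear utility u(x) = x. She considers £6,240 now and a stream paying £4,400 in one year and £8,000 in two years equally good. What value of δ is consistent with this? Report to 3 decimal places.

δ ≈ 0.650

Equating present values: 6240 = 4400δ + 8000δ².
So 8000δ² + 4400δ − 6240 = 0.
By the quadratic formula (taking the positive root), δ = (−4400 + √219040000.00) / 16000 ≈ 0.650.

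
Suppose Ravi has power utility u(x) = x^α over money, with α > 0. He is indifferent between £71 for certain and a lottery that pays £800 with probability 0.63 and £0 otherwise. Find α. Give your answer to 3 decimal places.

EU(lottery) = 0.63·800^α + 0.37·0 = 0.63·800^α.
Indifference: 71^α = 0.63·800^α, so (71/800)^α = 0.63.
Take logs: α = ln 0.63 / ln(71/800) ≈ 0.19077.

α ≈ 0.191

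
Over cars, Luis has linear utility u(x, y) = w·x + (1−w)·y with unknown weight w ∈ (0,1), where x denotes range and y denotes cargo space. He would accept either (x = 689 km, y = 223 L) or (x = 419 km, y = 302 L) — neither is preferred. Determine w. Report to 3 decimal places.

w = 0.226

Equating utilities: w·689 + (1−w)·223 = w·419 + (1−w)·302.
w·(689−419) = (1−w)·(302−223), i.e. w·270 = (1−w)·79.
Hence w = 79/(270+79) = 79/349 = 0.226.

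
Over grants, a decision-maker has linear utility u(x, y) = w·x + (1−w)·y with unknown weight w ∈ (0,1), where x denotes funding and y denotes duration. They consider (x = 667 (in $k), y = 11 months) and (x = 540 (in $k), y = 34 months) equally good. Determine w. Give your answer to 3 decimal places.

w = 0.153

Equating utilities: w·667 + (1−w)·11 = w·540 + (1−w)·34.
Rearranging, 127·w − 23·(1−w) = 0.
So w/(1−w) = 23/127 = 0.1811, giving w = 23/(127+23) = 0.153.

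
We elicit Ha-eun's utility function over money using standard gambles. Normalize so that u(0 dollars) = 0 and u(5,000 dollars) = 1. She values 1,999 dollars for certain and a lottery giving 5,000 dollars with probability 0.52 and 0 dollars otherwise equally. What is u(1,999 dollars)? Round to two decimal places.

0.52

u(1,999 dollars) equals the lottery's expected utility: 0.52·1 + 0.48·0 = 0.52.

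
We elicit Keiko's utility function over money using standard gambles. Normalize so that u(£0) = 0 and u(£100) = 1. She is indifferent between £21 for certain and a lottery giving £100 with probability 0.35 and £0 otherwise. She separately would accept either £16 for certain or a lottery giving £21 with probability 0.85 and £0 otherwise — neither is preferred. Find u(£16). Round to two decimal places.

First, u(£21) = 0.35·u(£100) + 0.65·u(£0) = 0.35.
The second indifference gives u(£16) = 0.85·u(£21) + 0.15·u(£0) = 0.85·0.35 + 0.15·0.00 = 0.2975.

0.30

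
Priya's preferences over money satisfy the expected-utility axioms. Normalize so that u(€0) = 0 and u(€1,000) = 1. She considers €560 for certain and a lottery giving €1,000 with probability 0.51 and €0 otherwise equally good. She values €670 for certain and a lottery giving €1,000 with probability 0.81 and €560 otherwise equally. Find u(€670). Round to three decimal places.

The first gamble pins u(€560): it must equal 0.51·1 + 0.49·0 = 0.51.
Chaining: u(€670) = 0.81·1.00 + 0.19·0.51 = 0.9069.

0.907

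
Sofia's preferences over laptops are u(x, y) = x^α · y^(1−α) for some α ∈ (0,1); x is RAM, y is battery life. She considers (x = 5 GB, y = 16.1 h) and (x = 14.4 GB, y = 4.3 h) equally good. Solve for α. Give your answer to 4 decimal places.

The Cobb–Douglas utilities coincide, so 5^α·16.1^(1−α) = 14.4^α·4.3^(1−α).
Rearrange to (5/14.4)^α = (4.3/16.1)^(1−α) and take logs: α·-1.0577903 = (1−α)·-1.3202042.
Thus α·(-2.3779945) = -1.3202042, so α = -1.3202042/-2.3779945 ≈ 0.5552.

α ≈ 0.5552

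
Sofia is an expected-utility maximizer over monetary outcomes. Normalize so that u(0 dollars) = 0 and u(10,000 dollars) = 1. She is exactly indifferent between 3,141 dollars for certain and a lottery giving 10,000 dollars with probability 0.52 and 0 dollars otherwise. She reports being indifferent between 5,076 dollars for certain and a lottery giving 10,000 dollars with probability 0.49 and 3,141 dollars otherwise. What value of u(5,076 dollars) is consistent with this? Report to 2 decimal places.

The first gamble pins u(3,141 dollars): it must equal 0.52·1 + 0.48·0 = 0.52.
Then u(5,076 dollars) = 0.49·u(10,000 dollars) + 0.51·u(3,141 dollars) = 0.49·1.00 + 0.51·0.52 = 0.7552.

0.76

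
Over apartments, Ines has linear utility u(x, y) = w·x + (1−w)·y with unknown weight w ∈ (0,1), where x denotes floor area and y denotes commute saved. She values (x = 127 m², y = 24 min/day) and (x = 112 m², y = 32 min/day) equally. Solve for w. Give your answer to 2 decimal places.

u(127,24) = u(112,32) means w·127 + (1−w)·24 = w·112 + (1−w)·32.
w·(127−112) = (1−w)·(32−24), i.e. w·15 = (1−w)·8.
So w/(1−w) = 8/15 = 0.5333, giving w = 8/(15+8) = 0.35.

w = 0.35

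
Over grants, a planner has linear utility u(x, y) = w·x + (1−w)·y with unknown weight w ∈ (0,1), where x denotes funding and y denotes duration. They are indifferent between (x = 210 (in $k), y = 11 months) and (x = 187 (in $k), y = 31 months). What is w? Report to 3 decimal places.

w = 0.465

Equating utilities: w·210 + (1−w)·11 = w·187 + (1−w)·31.
w·(210−187) = (1−w)·(31−11), i.e. w·23 = (1−w)·20.
The marginal rate of substitution is 20/23, so w = 20/(23+20) = 0.465.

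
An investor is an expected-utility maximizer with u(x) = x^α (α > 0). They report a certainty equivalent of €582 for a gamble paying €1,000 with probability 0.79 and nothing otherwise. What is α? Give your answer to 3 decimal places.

Since u(0) = 0, the lottery's EU is 0.79·1000^α.
Indifference: 582^α = 0.79·1000^α, so (582/1000)^α = 0.79.
Taking logs: α·ln(582/1000) = ln(0.79), so α = -0.235722 / -0.541285 ≈ 0.435.

α ≈ 0.435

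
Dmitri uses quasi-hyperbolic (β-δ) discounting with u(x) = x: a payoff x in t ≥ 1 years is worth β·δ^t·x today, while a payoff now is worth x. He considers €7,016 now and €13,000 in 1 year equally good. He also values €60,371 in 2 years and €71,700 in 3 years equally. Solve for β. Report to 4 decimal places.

The second indifference involves only future payoffs, so β cancels: β·δ^2·60371 = β·δ^3·71700, giving δ = 60371/71700 = 0.84199.
Substituting δ into 7016 = β·δ·13000: β = 7016/(10945.927) ≈ 0.6410.

β ≈ 0.6410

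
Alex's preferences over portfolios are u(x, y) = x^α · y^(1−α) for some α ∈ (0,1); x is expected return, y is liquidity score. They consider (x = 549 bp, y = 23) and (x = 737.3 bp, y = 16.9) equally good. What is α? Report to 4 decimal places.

α ≈ 0.5110

Indifference: 549^α · 23^(1−α) = 737.3^α · 16.9^(1−α).
(549/737.3)^α = (16.9/23)^(1−α); take logs: α·ln(549/737.3) = (1−α)·ln(16.9/23), i.e. α·-0.2948964 = (1−α)·-0.3081806.
Thus α·(-0.6030770) = -0.3081806, so α = -0.3081806/-0.6030770 ≈ 0.5110.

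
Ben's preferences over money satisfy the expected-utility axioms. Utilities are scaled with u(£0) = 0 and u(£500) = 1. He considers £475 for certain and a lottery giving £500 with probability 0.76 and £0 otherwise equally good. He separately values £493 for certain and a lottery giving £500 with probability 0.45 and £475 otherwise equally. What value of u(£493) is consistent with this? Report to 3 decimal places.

0.868

The first gamble pins u(£475): it must equal 0.76·1 + 0.24·0 = 0.76.
Then u(£493) = 0.45·u(£500) + 0.55·u(£475) = 0.45·1.00 + 0.55·0.76 = 0.8680.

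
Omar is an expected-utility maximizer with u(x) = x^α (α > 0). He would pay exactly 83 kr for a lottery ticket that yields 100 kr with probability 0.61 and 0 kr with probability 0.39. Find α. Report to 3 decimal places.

α ≈ 2.653

EU(lottery) = 0.61·100^α + 0.39·0 = 0.61·100^α.
Setting u(83) equal to that: 83^α = 0.61·100^α ⇒ (83/100)^α = 0.61.
Take logs: α = ln 0.61 / ln(83/100) ≈ 2.65281.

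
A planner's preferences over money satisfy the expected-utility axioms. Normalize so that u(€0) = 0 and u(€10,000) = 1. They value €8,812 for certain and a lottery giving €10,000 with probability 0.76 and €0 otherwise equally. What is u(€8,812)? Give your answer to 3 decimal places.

u(€8,812) equals the lottery's expected utility: 0.76·1 + 0.24·0 = 0.76.

0.760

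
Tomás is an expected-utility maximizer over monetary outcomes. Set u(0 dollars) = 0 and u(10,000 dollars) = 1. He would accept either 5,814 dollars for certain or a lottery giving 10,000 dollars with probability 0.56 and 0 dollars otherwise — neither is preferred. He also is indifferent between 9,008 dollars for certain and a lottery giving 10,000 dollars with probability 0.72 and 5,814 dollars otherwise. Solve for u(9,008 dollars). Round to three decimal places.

0.877

From the first indifference, u(5,814 dollars) = 0.56·u(10,000 dollars) + 0.44·u(0 dollars) = 0.56·1 + 0.44·0 = 0.56.
Chaining: u(9,008 dollars) = 0.72·1.00 + 0.28·0.56 = 0.8768.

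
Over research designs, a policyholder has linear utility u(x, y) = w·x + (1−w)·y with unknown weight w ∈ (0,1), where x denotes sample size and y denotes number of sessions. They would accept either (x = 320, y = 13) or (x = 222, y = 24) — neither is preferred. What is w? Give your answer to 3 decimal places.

w = 0.101

Indifference: w·320 + (1−w)·13 = w·222 + (1−w)·24.
Collecting terms: w·98 = (1−w)·11.
Hence w = 11/(98+11) = 11/109 = 0.101.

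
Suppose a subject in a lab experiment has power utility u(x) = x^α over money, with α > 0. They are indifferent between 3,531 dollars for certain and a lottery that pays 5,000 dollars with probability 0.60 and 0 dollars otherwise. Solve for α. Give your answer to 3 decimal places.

α ≈ 1.468

EU(lottery) = 0.60·5000^α + 0.40·0 = 0.60·5000^α.
Setting u(3531) equal to that: 3531^α = 0.60·5000^α ⇒ (3531/5000)^α = 0.60.
Taking logs: α·ln(3531/5000) = ln(0.60), so α = -0.510826 / -0.347857 ≈ 1.468.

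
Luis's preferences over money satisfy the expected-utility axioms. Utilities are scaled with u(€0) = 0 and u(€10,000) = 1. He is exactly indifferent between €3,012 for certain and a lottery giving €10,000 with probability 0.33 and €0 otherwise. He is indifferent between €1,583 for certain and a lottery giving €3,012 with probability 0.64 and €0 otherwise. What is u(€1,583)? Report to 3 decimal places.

0.211

From the first indifference, u(€3,012) = 0.33·u(€10,000) + 0.67·u(€0) = 0.33·1 + 0.67·0 = 0.33.
Then u(€1,583) = 0.64·u(€3,012) + 0.36·u(€0) = 0.64·0.33 + 0.36·0.00 = 0.2112.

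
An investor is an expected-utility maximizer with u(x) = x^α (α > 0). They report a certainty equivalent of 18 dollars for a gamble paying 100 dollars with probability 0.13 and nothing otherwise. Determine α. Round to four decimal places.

α ≈ 1.1898

EU(lottery) = 0.13·100^α + 0.87·0 = 0.13·100^α.
Setting u(18) equal to that: 18^α = 0.13·100^α ⇒ (18/100)^α = 0.13.
Taking logs: α·ln(18/100) = ln(0.13), so α = -2.0402208 / -1.7147984 ≈ 1.1898.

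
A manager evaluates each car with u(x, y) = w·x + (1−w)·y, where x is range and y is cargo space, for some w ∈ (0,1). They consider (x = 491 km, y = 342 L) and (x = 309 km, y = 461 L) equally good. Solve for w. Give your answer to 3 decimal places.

Equating utilities: w·491 + (1−w)·342 = w·309 + (1−w)·461.
Rearranging, 182·w − 119·(1−w) = 0.
Hence w = 119/(182+119) = 119/301 = 0.395.

w = 0.395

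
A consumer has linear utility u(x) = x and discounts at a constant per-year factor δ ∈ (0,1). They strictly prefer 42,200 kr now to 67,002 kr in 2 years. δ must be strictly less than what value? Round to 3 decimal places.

δ < 0.794

The preference means 42200 > δ^2·67002.
Dividing by 67002: δ^2 < 0.62983. Both sides are positive, so the square root keeps the direction.
δ < 0.62983^(1/2) = 0.794.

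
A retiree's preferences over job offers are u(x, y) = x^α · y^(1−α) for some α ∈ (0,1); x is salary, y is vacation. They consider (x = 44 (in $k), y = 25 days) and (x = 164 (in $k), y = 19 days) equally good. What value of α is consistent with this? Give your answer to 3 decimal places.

Set the two utilities equal: 44^α·25^(1−α) = 164^α·19^(1−α).
Rearrange to (44/164)^α = (19/25)^(1−α) and take logs: α·-1.315677 = (1−α)·-0.274437.
So α/(1−α) = (-0.274437)/(-1.315677) = 0.208590, and α = 0.208590/1.208590 ≈ 0.173.

α ≈ 0.173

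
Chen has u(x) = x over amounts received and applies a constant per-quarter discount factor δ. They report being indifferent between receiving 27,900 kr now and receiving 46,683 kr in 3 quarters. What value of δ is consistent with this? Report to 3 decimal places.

δ ≈ 0.842

Indifference means u(27900) = δ^3 · u(46683), so δ^3 = u(27900)/u(46683).
With u(x) = x: δ^3 = 27900/46683 = 0.59765.
So δ = 0.59765^(1/3) ≈ 0.842.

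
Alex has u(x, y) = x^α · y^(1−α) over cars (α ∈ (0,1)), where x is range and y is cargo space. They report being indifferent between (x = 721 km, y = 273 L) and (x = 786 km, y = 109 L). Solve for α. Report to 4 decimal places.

The Cobb–Douglas utilities coincide, so 721^α·273^(1−α) = 786^α·109^(1−α).
(721/786)^α = (109/273)^(1−α); take logs: α·ln(721/786) = (1−α)·ln(109/273), i.e. α·-0.0863177 = (1−α)·-0.9181239.
Thus α·(-1.0044416) = -0.9181239, so α = -0.9181239/-1.0044416 ≈ 0.9141.

α ≈ 0.9141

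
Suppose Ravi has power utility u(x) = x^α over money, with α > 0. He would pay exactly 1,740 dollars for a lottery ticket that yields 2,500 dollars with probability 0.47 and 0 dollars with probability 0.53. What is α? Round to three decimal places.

The lottery's expected utility is 0.47·u(2500) + 0.53·u(0) = 0.47·2500^α (since u(0) = 0 for α > 0).
Equating: 1740^α = 0.47·2500^α, i.e. 0.6960^α = 0.47.
Take logs: α = ln 0.47 / ln(1740/2500) ≈ 2.08336.

α ≈ 2.083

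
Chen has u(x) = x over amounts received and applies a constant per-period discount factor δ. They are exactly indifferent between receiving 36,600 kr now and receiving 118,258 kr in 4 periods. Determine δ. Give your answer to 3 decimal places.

Indifference means u(36600) = δ^4 · u(118258), so δ^4 = u(36600)/u(118258).
With u(x) = x: δ^4 = 36600/118258 = 0.30949.
Taking the 4th root: δ = 0.30949^(1/4) ≈ 0.746.

δ ≈ 0.746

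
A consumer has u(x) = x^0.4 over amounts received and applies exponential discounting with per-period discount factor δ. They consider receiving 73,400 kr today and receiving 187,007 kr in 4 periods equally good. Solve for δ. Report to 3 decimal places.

δ ≈ 0.911

Equating discounted utilities: u(73400) = δ^4·u(187007) ⇒ δ^4 = u(73400)/u(187007).
Since u(x) = x^0.4, δ^4 = (73400/187007)^0.4 = 0.39250^0.4 = 0.68792.
Taking the 4th root: δ = 0.68792^(1/4) ≈ 0.911.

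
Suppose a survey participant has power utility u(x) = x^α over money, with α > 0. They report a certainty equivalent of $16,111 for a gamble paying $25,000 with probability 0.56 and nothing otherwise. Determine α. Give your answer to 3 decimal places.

α ≈ 1.320

The lottery's expected utility is 0.56·u(25000) + 0.44·u(0) = 0.56·25000^α (since u(0) = 0 for α > 0).
Indifference: 16111^α = 0.56·25000^α, so (16111/25000)^α = 0.56.
Take logs: α = ln 0.56 / ln(16111/25000) ≈ 1.31965.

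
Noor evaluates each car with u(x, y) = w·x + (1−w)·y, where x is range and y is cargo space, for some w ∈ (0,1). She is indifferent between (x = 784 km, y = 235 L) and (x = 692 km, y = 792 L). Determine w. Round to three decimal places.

Indifference: w·784 + (1−w)·235 = w·692 + (1−w)·792.
Collecting terms: w·92 = (1−w)·557.
So w/(1−w) = 557/92 = 6.0543, giving w = 557/(92+557) = 0.858.

w = 0.858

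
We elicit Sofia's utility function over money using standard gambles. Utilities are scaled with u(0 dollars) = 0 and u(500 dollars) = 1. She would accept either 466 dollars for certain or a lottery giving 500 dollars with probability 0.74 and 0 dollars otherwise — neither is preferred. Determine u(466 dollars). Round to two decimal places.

0.74

u(466 dollars) equals the lottery's expected utility: 0.74·1 + 0.26·0 = 0.74.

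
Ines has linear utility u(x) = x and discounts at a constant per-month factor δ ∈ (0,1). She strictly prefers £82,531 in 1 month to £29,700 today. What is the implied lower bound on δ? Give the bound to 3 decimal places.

δ > 0.360

The preference means 29700 < δ·82531.
Dividing through by 82531 gives δ > 0.35986.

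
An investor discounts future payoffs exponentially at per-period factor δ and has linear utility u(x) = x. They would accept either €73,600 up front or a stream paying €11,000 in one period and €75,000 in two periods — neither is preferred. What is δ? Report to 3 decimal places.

δ ≈ 0.920

Present value of the stream is 11000·δ + 75000·δ². Indifference gives 11000δ + 75000δ² = 73600.
So 75000δ² + 11000δ − 73600 = 0.
By the quadratic formula (taking the positive root), δ = (−11000 + √22201000000.00) / 150000 ≈ 0.920.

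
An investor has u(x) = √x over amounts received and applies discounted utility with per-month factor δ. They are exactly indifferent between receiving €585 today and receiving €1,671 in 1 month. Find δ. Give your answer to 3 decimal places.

Indifference means u(585) = δ · u(1671), so δ = u(585)/u(1671).
With u(x) = √x: δ = √585/√1671 = √(585/1671) = 0.59168.

δ ≈ 0.592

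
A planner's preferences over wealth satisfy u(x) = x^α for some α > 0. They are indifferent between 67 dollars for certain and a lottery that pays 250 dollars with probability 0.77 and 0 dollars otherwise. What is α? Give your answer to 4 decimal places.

Since u(0) = 0, the lottery's EU is 0.77·250^α.
Equating: 67^α = 0.77·250^α, i.e. 0.2680^α = 0.77.
Take logs: α = ln 0.77 / ln(67/250) ≈ 0.198490.

α ≈ 0.1985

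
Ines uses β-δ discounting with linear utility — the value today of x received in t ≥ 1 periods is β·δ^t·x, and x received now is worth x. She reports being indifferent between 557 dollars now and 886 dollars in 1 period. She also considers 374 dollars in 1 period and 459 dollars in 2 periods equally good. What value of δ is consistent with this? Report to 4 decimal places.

δ ≈ 0.8148

The second indifference involves only future payoffs, so β cancels: β·δ^1·374 = β·δ^2·459, giving δ = 374/459 = 0.81481.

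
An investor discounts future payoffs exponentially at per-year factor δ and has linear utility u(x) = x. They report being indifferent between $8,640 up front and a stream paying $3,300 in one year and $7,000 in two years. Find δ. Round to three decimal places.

δ ≈ 0.900

Equating present values: 8640 = 3300δ + 7000δ².
Rearranged: 7000δ² + 3300δ − 8640 = 0.
δ = (−3300 + √(3300² + 4·7000·8640)) / (2·7000) = (−3300 + √252810000.00) / 14000 ≈ 0.900.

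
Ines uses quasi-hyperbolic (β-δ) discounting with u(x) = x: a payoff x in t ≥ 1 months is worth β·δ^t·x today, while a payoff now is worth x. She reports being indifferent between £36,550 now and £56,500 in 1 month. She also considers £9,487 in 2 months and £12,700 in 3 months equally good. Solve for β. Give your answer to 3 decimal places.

β ≈ 0.866

Both payoffs in the second observation are in the future, so β drops out: δ^2·9487 = δ^3·12700 ⇒ δ = 9487/12700 = 0.74701.
Substituting δ into 36550 = β·δ·56500: β = 36550/(42205.945) ≈ 0.866.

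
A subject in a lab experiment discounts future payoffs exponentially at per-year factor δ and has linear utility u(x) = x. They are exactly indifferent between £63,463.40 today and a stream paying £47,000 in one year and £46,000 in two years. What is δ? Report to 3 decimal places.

δ ≈ 0.770

The stream is worth 47000δ + 46000δ² today, so 47000δ + 46000δ² = 63463.40.
That is, 46000δ² + 47000δ − 63463.40 = 0, a quadratic in δ.
By the quadratic formula (taking the positive root), δ = (−47000 + √13886265600.00) / 92000 ≈ 0.770.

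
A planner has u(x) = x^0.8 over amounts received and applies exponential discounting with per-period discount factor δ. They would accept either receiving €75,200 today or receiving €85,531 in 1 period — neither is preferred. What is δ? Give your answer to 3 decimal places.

The payoff in 1 period is discounted by δ, so u(75200) = δ·u(85531) and δ = u(75200)/u(85531).
Since u(x) = x^0.8, δ = (75200/85531)^0.8 = 0.87921^0.8 = 0.90214.

δ ≈ 0.902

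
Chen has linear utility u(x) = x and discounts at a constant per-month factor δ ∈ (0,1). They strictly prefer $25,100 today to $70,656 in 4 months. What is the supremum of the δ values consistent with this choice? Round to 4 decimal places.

Under u(x) = x this choice says 25100 > δ^4·70656.
Hence δ^4 < 25100/70656 = 0.35524, and x ↦ x^(1/4) is increasing on (0,∞).
δ < (25100/70656)^(1/4) ≈ 0.7720.

δ < 0.7720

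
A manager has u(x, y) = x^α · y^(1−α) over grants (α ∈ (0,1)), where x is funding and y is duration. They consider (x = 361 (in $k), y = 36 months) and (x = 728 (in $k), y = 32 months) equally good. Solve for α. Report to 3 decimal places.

The Cobb–Douglas utilities coincide, so 361^α·36^(1−α) = 728^α·32^(1−α).
(361/728)^α = (32/36)^(1−α); take logs: α·ln(361/728) = (1−α)·ln(32/36), i.e. α·-0.701423 = (1−α)·-0.117783.
So α/(1−α) = (-0.117783)/(-0.701423) = 0.167920, and α = 0.167920/1.167920 ≈ 0.144.

α ≈ 0.144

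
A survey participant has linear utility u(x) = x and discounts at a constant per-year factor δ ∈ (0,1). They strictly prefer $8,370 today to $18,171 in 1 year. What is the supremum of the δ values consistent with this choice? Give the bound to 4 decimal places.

δ < 0.4606

The preference means 8370 > δ·18171.
Dividing through by 18171 gives δ < 0.46062.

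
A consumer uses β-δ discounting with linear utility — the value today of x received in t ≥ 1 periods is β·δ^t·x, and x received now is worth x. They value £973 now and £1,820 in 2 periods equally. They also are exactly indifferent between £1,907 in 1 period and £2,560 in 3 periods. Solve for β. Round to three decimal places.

β ≈ 0.718

Both payoffs in the second observation are in the future, so β drops out: δ^1·1907 = δ^3·2560 ⇒ δ^2 = 1907/2560 = 0.74492, so δ = 0.86309.
The first indifference: 973 = β·δ^2·1820, so β = 973/(δ^2·1820) = 973/(0.74492·1820) ≈ 0.718.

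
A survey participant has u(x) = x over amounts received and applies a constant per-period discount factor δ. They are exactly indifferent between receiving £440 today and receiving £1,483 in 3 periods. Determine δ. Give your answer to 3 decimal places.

Indifference means u(440) = δ^3 · u(1483), so δ^3 = u(440)/u(1483).
With u(x) = x: δ^3 = 440/1483 = 0.29670.
Hence δ = (0.29670)^(1/3) = 0.66697.

δ ≈ 0.667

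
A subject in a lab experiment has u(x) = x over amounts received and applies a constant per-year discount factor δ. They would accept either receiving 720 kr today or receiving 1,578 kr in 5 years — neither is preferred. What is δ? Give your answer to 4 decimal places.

Indifference means u(720) = δ^5 · u(1578), so δ^5 = u(720)/u(1578).
With u(x) = x: δ^5 = 720/1578 = 0.45627.
So δ = 0.45627^(1/5) ≈ 0.8548.

δ ≈ 0.8548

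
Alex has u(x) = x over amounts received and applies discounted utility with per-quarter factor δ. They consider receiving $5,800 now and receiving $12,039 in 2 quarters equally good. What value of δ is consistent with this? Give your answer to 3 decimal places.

Indifference means u(5800) = δ^2 · u(12039), so δ^2 = u(5800)/u(12039).
With u(x) = x: δ^2 = 5800/12039 = 0.48177.
Taking the square root: δ = 0.48177^(1/2) ≈ 0.694.

δ ≈ 0.694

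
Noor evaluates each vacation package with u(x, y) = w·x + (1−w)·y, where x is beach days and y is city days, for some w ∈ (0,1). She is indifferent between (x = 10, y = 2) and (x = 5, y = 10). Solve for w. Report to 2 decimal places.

Equating utilities: w·10 + (1−w)·2 = w·5 + (1−w)·10.
Collecting terms: w·5 = (1−w)·8.
The marginal rate of substitution is 8/5, so w = 8/(5+8) = 0.62.

w = 0.62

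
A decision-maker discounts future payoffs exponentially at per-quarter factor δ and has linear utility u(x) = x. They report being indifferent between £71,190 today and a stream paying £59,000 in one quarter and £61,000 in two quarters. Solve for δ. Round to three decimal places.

The stream is worth 59000δ + 61000δ² today, so 59000δ + 61000δ² = 71190.
Rearranged: 61000δ² + 59000δ − 71190 = 0.
The positive root is δ = [−59000 + √(59000² + 4·61000·71190)] / (2·61000) = (−59000 + 144400.000)/122000 ≈ 0.700.

δ ≈ 0.700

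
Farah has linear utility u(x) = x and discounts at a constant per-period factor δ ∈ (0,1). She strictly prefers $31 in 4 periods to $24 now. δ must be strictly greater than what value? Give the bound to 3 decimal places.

The preference means 24 < δ^4·31.
So δ^4 > 24/31 = 0.77419; taking the 4th root of both positive sides preserves the inequality.
δ > (24/31)^(1/4) ≈ 0.938.

δ > 0.938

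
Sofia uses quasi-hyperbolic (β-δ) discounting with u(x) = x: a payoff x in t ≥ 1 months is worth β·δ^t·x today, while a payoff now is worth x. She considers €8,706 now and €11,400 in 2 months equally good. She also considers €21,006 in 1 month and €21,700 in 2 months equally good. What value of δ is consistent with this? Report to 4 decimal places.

The second indifference involves only future payoffs, so β cancels: β·δ^1·21006 = β·δ^2·21700, giving δ = 21006/21700 = 0.96802.

δ ≈ 0.9680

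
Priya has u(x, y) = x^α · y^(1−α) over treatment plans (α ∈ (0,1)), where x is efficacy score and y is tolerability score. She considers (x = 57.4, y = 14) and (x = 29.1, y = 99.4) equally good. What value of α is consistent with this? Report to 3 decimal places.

The Cobb–Douglas utilities coincide, so 57.4^α·14^(1−α) = 29.1^α·99.4^(1−α).
Taking logs: α·ln 57.4 + (1−α)·ln 14 = α·ln 29.1 + (1−α)·ln 99.4, i.e. α·0.679306 = (1−α)·1.960095.
So α/(1−α) = (1.960095)/(0.679306) = 2.885437, and α = 2.885437/3.885437 ≈ 0.743.

α ≈ 0.743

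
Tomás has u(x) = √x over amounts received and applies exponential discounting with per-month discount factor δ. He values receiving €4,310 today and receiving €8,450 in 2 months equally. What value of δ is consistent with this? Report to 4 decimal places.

Indifference means u(4310) = δ^2 · u(8450), so δ^2 = u(4310)/u(8450).
Since u(x) = √x, δ^2 = √(4310/8450) = 0.71418.
So δ = 0.71418^(1/2) ≈ 0.8451.

δ ≈ 0.8451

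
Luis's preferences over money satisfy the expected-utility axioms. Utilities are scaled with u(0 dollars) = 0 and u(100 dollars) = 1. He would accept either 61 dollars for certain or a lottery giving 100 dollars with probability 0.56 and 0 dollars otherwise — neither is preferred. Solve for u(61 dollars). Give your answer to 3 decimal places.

The indifference gives u(61 dollars) = 0.56·u(100 dollars) + 0.44·u(0 dollars) = 0.56·1 + 0.44·0 = 0.56.

0.560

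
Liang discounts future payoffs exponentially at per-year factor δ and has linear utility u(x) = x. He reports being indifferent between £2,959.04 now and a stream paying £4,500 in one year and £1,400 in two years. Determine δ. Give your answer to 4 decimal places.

δ ≈ 0.5600

Present value of the stream is 4500·δ + 1400·δ². Indifference gives 4500δ + 1400δ² = 2959.04.
That is, 1400δ² + 4500δ − 2959.04 = 0, a quadratic in δ.
The positive root is δ = [−4500 + √(4500² + 4·1400·2959.04)] / (2·1400) = (−4500 + 6068.000)/2800 ≈ 0.5600.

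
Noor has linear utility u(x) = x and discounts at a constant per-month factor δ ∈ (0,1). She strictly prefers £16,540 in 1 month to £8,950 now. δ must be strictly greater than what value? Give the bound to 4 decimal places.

δ > 0.5411

Comparing present values: 8950 < δ·16540.
So δ > 8950/16540 = 0.54111.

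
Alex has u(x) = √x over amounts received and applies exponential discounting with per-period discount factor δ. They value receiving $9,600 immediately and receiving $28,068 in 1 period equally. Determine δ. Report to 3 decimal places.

δ ≈ 0.585

Indifference means u(9600) = δ · u(28068), so δ = u(9600)/u(28068).
Since u(x) = √x, δ = √(9600/28068) = 0.58483.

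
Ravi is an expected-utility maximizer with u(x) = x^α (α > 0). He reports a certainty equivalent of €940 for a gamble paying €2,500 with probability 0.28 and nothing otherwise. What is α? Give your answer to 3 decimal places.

α ≈ 1.301

Since u(0) = 0, the lottery's EU is 0.28·2500^α.
Indifference: 940^α = 0.28·2500^α, so (940/2500)^α = 0.28.
Take logs: α = ln 0.28 / ln(940/2500) ≈ 1.30138.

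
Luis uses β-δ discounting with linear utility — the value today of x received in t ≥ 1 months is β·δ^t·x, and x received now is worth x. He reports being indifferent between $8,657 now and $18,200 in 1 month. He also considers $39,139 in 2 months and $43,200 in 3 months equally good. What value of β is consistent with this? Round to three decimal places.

β ≈ 0.525

The second indifference involves only future payoffs, so β cancels: β·δ^2·39139 = β·δ^3·43200, giving δ = 39139/43200 = 0.90600.
The first indifference: 8657 = β·δ·18200, so β = 8657/(δ·18200) = 8657/(0.90600·18200) ≈ 0.525.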